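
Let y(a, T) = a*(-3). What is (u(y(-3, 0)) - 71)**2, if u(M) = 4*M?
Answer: 1225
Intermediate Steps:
y(a, T) = -3*a
(u(y(-3, 0)) - 71)**2 = (4*(-3*(-3)) - 71)**2 = (4*9 - 71)**2 = (36 - 71)**2 = (-35)**2 = 1225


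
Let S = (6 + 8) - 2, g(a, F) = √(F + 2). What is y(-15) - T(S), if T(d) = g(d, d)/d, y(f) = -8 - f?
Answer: 7 - √14/12 ≈ 6.6882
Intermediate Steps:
g(a, F) = √(2 + F)
S = 12 (S = 14 - 2 = 12)
T(d) = √(2 + d)/d
y(-15) - T(S) = (-8 - 1*(-15)) - √(2 + 12)/12 = (-8 + 15) - √14/12 = 7 - √14/12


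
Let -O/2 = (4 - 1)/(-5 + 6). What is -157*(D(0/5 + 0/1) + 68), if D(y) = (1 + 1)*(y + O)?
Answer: -8792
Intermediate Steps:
O = -6 (O = -2*(4 - 1)/(-5 + 6) = -6/1 = -6 ≈ -6.0000)
D(y) = -12 + 2*y (D(y) = (1 + 1)*(y - 6) = 2*(-6 + y) = -12 + 2*y)
-157*(D(0/5 + 0/1) + 68) = -157*((-12 + 2*(0/5 + 0/1)) + 68) = -157*((-12 + 2*(0*(1/5) + 0*1)) + 68) = -157*((-12 + 2*(0 + 0)) + 68) = -157*((-12 + 2*0) + 68) = -157*((-12 + 0) + 68) = -157*(-12 + 68) = -157*56 = -8792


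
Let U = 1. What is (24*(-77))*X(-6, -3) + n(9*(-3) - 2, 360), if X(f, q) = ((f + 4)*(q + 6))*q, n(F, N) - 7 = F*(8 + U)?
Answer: -33518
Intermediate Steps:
n(F, N) = 7 + 9*F (n(F, N) = 7 + F*(8 + 1) = 7 + F*9 = 7 + 9*F)
X(f, q) = q*(4 + f)*(6 + q) (X(f, q) = ((4 + f)*(6 + q))*q = q*(4 + f)*(6 + q))
(24*(-77))*X(-6, -3) + n(9*(-3) - 2, 360) = (24*(-77))*(-3*(24 + 4*(-3) + 6*(-6) - 6*(-3))) + (7 + 9*(9*(-3) - 2)) = -(-5544)*(24 - 12 - 36 + 18) + (7 + 9*(-27 - 2)) = -(-5544)*(-6) + (7 + 9*(-29)) = -1848*18 + (7 - 261) = -33264 - 254 = -33518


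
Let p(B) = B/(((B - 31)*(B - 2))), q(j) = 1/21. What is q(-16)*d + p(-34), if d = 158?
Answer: 61501/8190 ≈ 7.5093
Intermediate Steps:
q(j) = 1/21
p(B) = B/((-31 + B)*(-2 + B)) (p(B) = B/(((-31 + B)*(-2 + B))) = B*(1/((-31 + B)*(-2 + B))) = B/((-31 + B)*(-2 + B)))
q(-16)*d + p(-34) = (1/21)*158 - 34/(62 + (-34)² - 33*(-34)) = 158/21 - 34/(62 + 1156 + 1122) = 158/21 - 34/2340 = 158/21 - 34*1/2340 = 158/21 - 17/1170 = 61501/8190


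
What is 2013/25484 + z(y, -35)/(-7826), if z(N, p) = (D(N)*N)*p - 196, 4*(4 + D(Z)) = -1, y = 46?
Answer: -5486631/7122778 ≈ -0.77029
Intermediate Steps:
D(Z) = -17/4 (D(Z) = -4 + (¼)*(-1) = -4 - ¼ = -17/4)
z(N, p) = -196 - 17*N*p/4 (z(N, p) = (-17*N/4)*p - 196 = -17*N*p/4 - 196 = -196 - 17*N*p/4)
2013/25484 + z(y, -35)/(-7826) = 2013/25484 + (-196 - 17/4*46*(-35))/(-7826) = 2013*(1/25484) + (-196 + 13685/2)*(-1/7826) = 2013/25484 + (13293/2)*(-1/7826) = 2013/25484 - 1899/2236 = -5486631/7122778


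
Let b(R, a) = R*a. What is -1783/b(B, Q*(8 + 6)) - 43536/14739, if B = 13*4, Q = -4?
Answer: -33499065/14306656 ≈ -2.3415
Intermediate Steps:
B = 52
-1783/b(B, Q*(8 + 6)) - 43536/14739 = -1783*(-1/(208*(8 + 6))) - 43536/14739 = -1783/(52*(-4*14)) - 43536*1/14739 = -1783/(52*(-56)) - 14512/4913 = -1783/(-2912) - 14512/4913 = -1783*(-1/2912) - 14512/4913 = 1783/2912 - 14512/4913 = -33499065/14306656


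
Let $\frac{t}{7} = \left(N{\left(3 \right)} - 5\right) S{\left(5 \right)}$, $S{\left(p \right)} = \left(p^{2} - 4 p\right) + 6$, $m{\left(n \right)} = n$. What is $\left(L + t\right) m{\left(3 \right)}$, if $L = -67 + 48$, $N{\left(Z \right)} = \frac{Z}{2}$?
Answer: $- \frac{1731}{2} \approx -865.5$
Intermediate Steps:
$N{\left(Z \right)} = \frac{Z}{2}$ ($N{\left(Z \right)} = Z \frac{1}{2} = \frac{Z}{2}$)
$S{\left(p \right)} = 6 + p^{2} - 4 p$
$t = - \frac{539}{2}$ ($t = 7 \left(\frac{1}{2} \cdot 3 - 5\right) \left(6 + 5^{2} - 20\right) = 7 \left(\frac{3}{2} - 5\right) \left(6 + 25 - 20\right) = 7 \left(\left(- \frac{7}{2}\right) 11\right) = 7 \left(- \frac{77}{2}\right) = - \frac{539}{2} \approx -269.5$)
$L = -19$
$\left(L + t\right) m{\left(3 \right)} = \left(-19 - \frac{539}{2}\right) 3 = \left(- \frac{577}{2}\right) 3 = - \frac{1731}{2}$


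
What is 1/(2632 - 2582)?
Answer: 1/50 ≈ 0.020000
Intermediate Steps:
1/(2632 - 2582) = 1/50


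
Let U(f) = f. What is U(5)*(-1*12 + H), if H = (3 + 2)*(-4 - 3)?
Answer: -235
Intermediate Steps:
H = -35 (H = 5*(-7) = -35)
U(5)*(-1*12 + H) = 5*(-1*12 - 35) = 5*(-12 - 35) = 5*(-47) = -235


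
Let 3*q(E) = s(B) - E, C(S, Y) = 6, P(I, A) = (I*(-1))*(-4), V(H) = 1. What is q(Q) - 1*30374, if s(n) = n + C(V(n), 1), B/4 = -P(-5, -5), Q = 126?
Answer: -91162/3 ≈ -30387.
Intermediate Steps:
P(I, A) = 4*I (P(I, A) = -I*(-4) = 4*I)
B = 80 (B = 4*(-4*(-5)) = 4*(-1*(-20)) = 4*20 = 80)
s(n) = 6 + n (s(n) = n + 6 = 6 + n)
q(E) = 86/3 - E/3 (q(E) = ((6 + 80) - E)/3 = (86 - E)/3 = 86/3 - E/3)
q(Q) - 1*30374 = (86/3 - ⅓*126) - 1*30374 = (86/3 - 42) - 30374 = -40/3 - 30374 = -91162/3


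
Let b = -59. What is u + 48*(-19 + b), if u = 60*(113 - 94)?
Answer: -2604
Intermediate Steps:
u = 1140 (u = 60*19 = 1140)
u + 48*(-19 + b) = 1140 + 48*(-19 - 59) = 1140 + 48*(-78) = 1140 - 3744 = -2604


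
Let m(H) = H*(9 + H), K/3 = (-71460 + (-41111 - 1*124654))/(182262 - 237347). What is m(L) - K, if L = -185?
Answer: 358571185/11017 ≈ 32547.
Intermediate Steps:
K = 142335/11017 (K = 3*((-71460 + (-41111 - 1*124654))/(182262 - 237347)) = 3*((-71460 + (-41111 - 124654))/(-55085)) = 3*((-71460 - 165765)*(-1/55085)) = 3*(-237225*(-1/55085)) = 3*(47445/11017) = 142335/11017 ≈ 12.920)
m(L) - K = -185*(9 - 185) - 1*142335/11017 = -185*(-176) - 142335/11017 = 32560 - 142335/11017 = 358571185/11017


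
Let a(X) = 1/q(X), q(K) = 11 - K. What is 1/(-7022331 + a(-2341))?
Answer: -2352/16516522511 ≈ -1.4240e-7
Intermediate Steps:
a(X) = 1/(11 - X)
1/(-7022331 + a(-2341)) = 1/(-7022331 - 1/(-11 - 2341)) = 1/(-7022331 - 1/(-2352)) = 1/(-7022331 - 1*(-1/2352)) = 1/(-7022331 + 1/2352) = 1/(-16516522511/2352) = -2352/16516522511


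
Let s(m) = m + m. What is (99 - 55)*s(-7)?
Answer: -616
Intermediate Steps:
s(m) = 2*m
(99 - 55)*s(-7) = (99 - 55)*(2*(-7)) = 44*(-14) = -616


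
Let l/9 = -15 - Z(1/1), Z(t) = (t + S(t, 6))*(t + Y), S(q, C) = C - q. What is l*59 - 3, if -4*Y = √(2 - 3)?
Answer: -11154 + 1593*I/2 ≈ -11154.0 + 796.5*I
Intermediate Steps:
Y = -I/4 (Y = -√(2 - 3)/4 = -I/4 ≈ -0.25*I)
Z(t) = 6*t - 3*I/2 (Z(t) = (t + (6 - t))*(t - I/4) = 6*(t - I/4) = 6*t - 3*I/2)
l = -189 + 27*I/2 (l = 9*(-15 - (6/1 - 3*I/2)) = 9*(-15 - (6*1 - 3*I/2)) = 9*(-15 - (6 - 3*I/2)) = 9*(-15 + (-6 + 3*I/2)) = 9*(-21 + 3*I/2) = -189 + 27*I/2 ≈ -189.0 + 13.5*I)
l*59 - 3 = (-189 + 27*I/2)*59 - 3 = (-11151 + 1593*I/2) - 3 = -11154 + 1593*I/2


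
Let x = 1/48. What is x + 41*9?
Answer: 17713/48 ≈ 369.02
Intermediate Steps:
x = 1/48 ≈ 0.020833
x + 41*9 = 1/48 + 41*9 = 1/48 + 369 = 17713/48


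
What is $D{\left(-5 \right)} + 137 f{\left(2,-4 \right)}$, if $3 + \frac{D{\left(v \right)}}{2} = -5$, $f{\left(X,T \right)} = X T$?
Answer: $-1112$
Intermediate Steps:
$f{\left(X,T \right)} = T X$
$D{\left(v \right)} = -16$ ($D{\left(v \right)} = -6 + 2 \left(-5\right) = -6 - 10 = -16$)
$D{\left(-5 \right)} + 137 f{\left(2,-4 \right)} = -16 + 137 \left(\left(-4\right) 2\right) = -16 + 137 \left(-8\right) = -16 - 1096 = -1112$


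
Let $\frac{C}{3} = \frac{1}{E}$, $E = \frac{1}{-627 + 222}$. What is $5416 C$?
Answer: $-6580440$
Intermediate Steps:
$E = - \frac{1}{405}$ ($E = \frac{1}{-405} = - \frac{1}{405} \approx -0.0024691$)
$C = -1215$ ($C = \frac{3}{- \frac{1}{405}} = 3 \left(-405\right) = -1215$)
$5416 C = 5416 \left(-1215\right) = -6580440$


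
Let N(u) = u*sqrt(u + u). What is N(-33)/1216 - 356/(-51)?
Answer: 356/51 - 33*I*sqrt(66)/1216 ≈ 6.9804 - 0.22047*I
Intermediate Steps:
N(u) = sqrt(2)*u**(3/2) (N(u) = u*sqrt(2*u) = u*(sqrt(2)*sqrt(u)) = sqrt(2)*u**(3/2))
N(-33)/1216 - 356/(-51) = (sqrt(2)*(-33)**(3/2))/1216 - 356/(-51) = (sqrt(2)*(-33*I*sqrt(33)))*(1/1216) - 356*(-1/51) = -33*I*sqrt(66)*(1/1216) + 356/51 = -33*I*sqrt(66)/1216 + 356/51 = 356/51 - 33*I*sqrt(66)/1216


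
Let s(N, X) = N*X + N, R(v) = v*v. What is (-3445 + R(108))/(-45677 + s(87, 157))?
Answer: -8219/31931 ≈ -0.25740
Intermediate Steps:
R(v) = v²
s(N, X) = N + N*X
(-3445 + R(108))/(-45677 + s(87, 157)) = (-3445 + 108²)/(-45677 + 87*(1 + 157)) = (-3445 + 11664)/(-45677 + 87*158) = 8219/(-45677 + 13746) = 8219/(-31931) = 8219*(-1/31931) = -8219/31931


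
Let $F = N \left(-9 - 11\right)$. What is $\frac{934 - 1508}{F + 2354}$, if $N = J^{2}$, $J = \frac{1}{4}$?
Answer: $- \frac{2296}{9411} \approx -0.24397$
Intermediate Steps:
$J = \frac{1}{4} \approx 0.25$
$N = \frac{1}{16}$ ($N = \left(\frac{1}{4}\right)^{2} = \frac{1}{16} \approx 0.0625$)
$F = - \frac{5}{4}$ ($F = \frac{-9 - 11}{16} = \frac{1}{16} \left(-20\right) = - \frac{5}{4} \approx -1.25$)
$\frac{934 - 1508}{F + 2354} = \frac{934 - 1508}{- \frac{5}{4} + 2354} = \frac{934 - 1508}{\frac{9411}{4}} = \left(-574\right) \frac{4}{9411} = - \frac{2296}{9411}$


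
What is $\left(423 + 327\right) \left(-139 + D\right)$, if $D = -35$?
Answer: $-130500$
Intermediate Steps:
$\left(423 + 327\right) \left(-139 + D\right) = \left(423 + 327\right) \left(-139 - 35\right) = 750 \left(-174\right) = -130500$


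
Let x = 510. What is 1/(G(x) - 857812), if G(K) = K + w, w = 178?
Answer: -1/857124 ≈ -1.1667e-6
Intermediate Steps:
G(K) = 178 + K (G(K) = K + 178 = 178 + K)
1/(G(x) - 857812) = 1/((178 + 510) - 857812) = 1/(688 - 857812) = 1/(-857124) = -1/857124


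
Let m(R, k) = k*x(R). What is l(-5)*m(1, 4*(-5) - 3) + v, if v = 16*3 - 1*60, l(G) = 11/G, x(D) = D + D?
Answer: 446/5 ≈ 89.200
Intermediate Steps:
x(D) = 2*D
m(R, k) = 2*R*k (m(R, k) = k*(2*R) = 2*R*k)
v = -12 (v = 48 - 60 = -12)
l(-5)*m(1, 4*(-5) - 3) + v = (11/(-5))*(2*1*(4*(-5) - 3)) - 12 = (11*(-⅕))*(2*1*(-20 - 3)) - 12 = -22*(-23)/5 - 12 = -11/5*(-46) - 12 = 506/5 - 12 = 446/5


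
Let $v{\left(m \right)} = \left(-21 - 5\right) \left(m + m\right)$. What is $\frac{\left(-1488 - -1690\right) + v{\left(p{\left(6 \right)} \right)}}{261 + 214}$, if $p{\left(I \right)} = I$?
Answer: $- \frac{22}{95} \approx -0.23158$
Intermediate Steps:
$v{\left(m \right)} = - 52 m$ ($v{\left(m \right)} = - 26 \cdot 2 m = - 52 m$)
$\frac{\left(-1488 - -1690\right) + v{\left(p{\left(6 \right)} \right)}}{261 + 214} = \frac{\left(-1488 - -1690\right) - 312}{261 + 214} = \frac{\left(-1488 + 1690\right) - 312}{475} = \left(202 - 312\right) \frac{1}{475} = \left(-110\right) \frac{1}{475} = - \frac{22}{95}$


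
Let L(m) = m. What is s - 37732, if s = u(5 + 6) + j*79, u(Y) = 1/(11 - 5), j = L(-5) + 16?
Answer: -221177/6 ≈ -36863.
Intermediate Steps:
j = 11 (j = -5 + 16 = 11)
u(Y) = 1/6
s = 5215/6 (s = 1/6 + 11*79 = 1/6 + 869 = 5215/6 ≈ 869.17)
s - 37732 = 5215/6 - 37732 = -221177/6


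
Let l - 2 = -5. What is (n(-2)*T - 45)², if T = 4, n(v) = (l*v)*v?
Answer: 8649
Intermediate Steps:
l = -3 (l = 2 - 5 = -3)
n(v) = -3*v² (n(v) = (-3*v)*v = -3*v²)
(n(-2)*T - 45)² = (-3*(-2)²*4 - 45)² = (-3*4*4 - 45)² = (-12*4 - 45)² = (-48 - 45)² = (-93)² = 8649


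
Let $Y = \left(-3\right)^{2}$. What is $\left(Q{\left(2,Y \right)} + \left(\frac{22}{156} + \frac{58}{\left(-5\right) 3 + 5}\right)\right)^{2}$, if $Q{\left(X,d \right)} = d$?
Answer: $\frac{1697809}{152100} \approx 11.162$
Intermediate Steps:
$Y = 9$
$\left(Q{\left(2,Y \right)} + \left(\frac{22}{156} + \frac{58}{\left(-5\right) 3 + 5}\right)\right)^{2} = \left(9 + \left(\frac{22}{156} + \frac{58}{\left(-5\right) 3 + 5}\right)\right)^{2} = \left(9 + \left(22 \cdot \frac{1}{156} + \frac{58}{-15 + 5}\right)\right)^{2} = \left(9 + \left(\frac{11}{78} + \frac{58}{-10}\right)\right)^{2} = \left(9 + \left(\frac{11}{78} + 58 \left(- \frac{1}{10}\right)\right)\right)^{2} = \left(9 + \left(\frac{11}{78} - \frac{29}{5}\right)\right)^{2} = \left(9 - \frac{2207}{390}\right)^{2} = \left(\frac{1303}{390}\right)^{2} = \frac{1697809}{152100}$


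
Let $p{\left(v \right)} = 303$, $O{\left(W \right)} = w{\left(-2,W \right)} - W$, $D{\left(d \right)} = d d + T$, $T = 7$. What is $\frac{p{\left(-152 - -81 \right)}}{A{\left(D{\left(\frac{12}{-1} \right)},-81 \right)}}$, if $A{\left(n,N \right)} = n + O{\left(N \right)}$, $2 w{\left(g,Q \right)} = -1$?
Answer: $\frac{606}{463} \approx 1.3089$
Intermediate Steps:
$w{\left(g,Q \right)} = - \frac{1}{2}$ ($w{\left(g,Q \right)} = \frac{1}{2} \left(-1\right) = - \frac{1}{2}$)
$D{\left(d \right)} = 7 + d^{2}$ ($D{\left(d \right)} = d d + 7 = d^{2} + 7 = 7 + d^{2}$)
$O{\left(W \right)} = - \frac{1}{2} - W$
$A{\left(n,N \right)} = - \frac{1}{2} + n - N$ ($A{\left(n,N \right)} = n - \left(\frac{1}{2} + N\right) = - \frac{1}{2} + n - N$)
$\frac{p{\left(-152 - -81 \right)}}{A{\left(D{\left(\frac{12}{-1} \right)},-81 \right)}} = \frac{303}{- \frac{1}{2} + \left(7 + \left(\frac{12}{-1}\right)^{2}\right) - -81} = \frac{303}{- \frac{1}{2} + \left(7 + \left(12 \left(-1\right)\right)^{2}\right) + 81} = \frac{303}{- \frac{1}{2} + \left(7 + \left(-12\right)^{2}\right) + 81} = \frac{303}{- \frac{1}{2} + \left(7 + 144\right) + 81} = \frac{303}{- \frac{1}{2} + 151 + 81} = \frac{303}{\frac{463}{2}} = 303 \cdot \frac{2}{463} = \frac{606}{463}$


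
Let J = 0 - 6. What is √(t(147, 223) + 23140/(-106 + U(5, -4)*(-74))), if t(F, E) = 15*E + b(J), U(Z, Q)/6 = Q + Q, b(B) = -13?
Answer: √9911740138/1723 ≈ 57.782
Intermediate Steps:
J = -6
U(Z, Q) = 12*Q (U(Z, Q) = 6*(Q + Q) = 6*(2*Q) = 12*Q)
t(F, E) = -13 + 15*E (t(F, E) = 15*E - 13 = -13 + 15*E)
√(t(147, 223) + 23140/(-106 + U(5, -4)*(-74))) = √((-13 + 15*223) + 23140/(-106 + (12*(-4))*(-74))) = √((-13 + 3345) + 23140/(-106 - 48*(-74))) = √(3332 + 23140/(-106 + 3552)) = √(3332 + 23140/3446) = √(3332 + 23140*(1/3446)) = √(3332 + 11570/1723) = √(5752606/1723) = √9911740138/1723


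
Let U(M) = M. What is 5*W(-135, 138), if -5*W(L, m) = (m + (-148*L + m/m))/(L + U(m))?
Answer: -20119/3 ≈ -6706.3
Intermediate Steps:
W(L, m) = -(1 + m - 148*L)/(5*(L + m)) (W(L, m) = -(m + (-148*L + m/m))/(5*(L + m)) = -(m + (-148*L + 1))/(5*(L + m)) = -(m + (1 - 148*L))/(5*(L + m)) = -(1 + m - 148*L)/(5*(L + m)))
5*W(-135, 138) = 5*((-1 - 1*138 + 148*(-135))/(5*(-135 + 138))) = 5*((1/5)*(-1 - 138 - 19980)/3) = 5*((1/5)*(1/3)*(-20119)) = 5*(-20119/15) = -20119/3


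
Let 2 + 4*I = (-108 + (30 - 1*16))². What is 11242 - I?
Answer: 18067/2 ≈ 9033.5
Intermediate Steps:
I = 4417/2 (I = -½ + (-108 + (30 - 1*16))²/4 = -½ + (-108 + (30 - 16))²/4 = -½ + (-108 + 14)²/4 = -½ + (¼)*(-94)² = -½ + (¼)*8836 = -½ + 2209 = 4417/2 ≈ 2208.5)
11242 - I = 11242 - 1*4417/2 = 11242 - 4417/2 = 18067/2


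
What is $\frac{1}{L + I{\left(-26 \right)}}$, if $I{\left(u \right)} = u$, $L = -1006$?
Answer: $- \frac{1}{1032} \approx -0.00096899$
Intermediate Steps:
$\frac{1}{L + I{\left(-26 \right)}} = \frac{1}{-1006 - 26} = \frac{1}{-1032} = - \frac{1}{1032}$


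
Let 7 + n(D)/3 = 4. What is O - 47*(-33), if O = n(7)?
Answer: 1542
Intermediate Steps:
n(D) = -9 (n(D) = -21 + 3*4 = -21 + 12 = -9)
O = -9
O - 47*(-33) = -9 - 47*(-33) = -9 + 1551 = 1542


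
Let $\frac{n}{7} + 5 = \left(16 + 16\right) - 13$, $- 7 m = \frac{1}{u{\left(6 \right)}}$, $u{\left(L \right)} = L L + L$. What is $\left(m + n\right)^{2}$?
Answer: $\frac{830073721}{86436} \approx 9603.3$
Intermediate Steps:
$u{\left(L \right)} = L + L^{2}$ ($u{\left(L \right)} = L^{2} + L = L + L^{2}$)
$m = - \frac{1}{294}$ ($m = - \frac{1}{7 \cdot 6 \left(1 + 6\right)} = - \frac{1}{7 \cdot 6 \cdot 7} = - \frac{1}{7 \cdot 42} = \left(- \frac{1}{7}\right) \frac{1}{42} = - \frac{1}{294} \approx -0.0034014$)
$n = 98$ ($n = -35 + 7 \left(\left(16 + 16\right) - 13\right) = -35 + 7 \left(32 - 13\right) = -35 + 7 \cdot 19 = -35 + 133 = 98$)
$\left(m + n\right)^{2} = \left(- \frac{1}{294} + 98\right)^{2} = \left(\frac{28811}{294}\right)^{2} = \frac{830073721}{86436}$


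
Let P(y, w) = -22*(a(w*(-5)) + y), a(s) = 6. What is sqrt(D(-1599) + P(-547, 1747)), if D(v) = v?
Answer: sqrt(10303) ≈ 101.50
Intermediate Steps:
P(y, w) = -132 - 22*y (P(y, w) = -22*(6 + y) = -132 - 22*y)
sqrt(D(-1599) + P(-547, 1747)) = sqrt(-1599 + (-132 - 22*(-547))) = sqrt(-1599 + (-132 + 12034)) = sqrt(-1599 + 11902) = sqrt(10303)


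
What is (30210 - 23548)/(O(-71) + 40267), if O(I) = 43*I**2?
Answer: 3331/128515 ≈ 0.025919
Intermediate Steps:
(30210 - 23548)/(O(-71) + 40267) = (30210 - 23548)/(43*(-71)**2 + 40267) = 6662/(43*5041 + 40267) = 6662/(216763 + 40267) = 6662/257030 = 6662*(1/257030) = 3331/128515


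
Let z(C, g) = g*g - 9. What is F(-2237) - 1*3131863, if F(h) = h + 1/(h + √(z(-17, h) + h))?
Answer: -7039190837/2246 - √5001923/2246 ≈ -3.1341e+6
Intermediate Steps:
z(C, g) = -9 + g² (z(C, g) = g² - 9 = -9 + g²)
F(h) = h + 1/(h + √(-9 + h + h²)) (F(h) = h + 1/(h + √((-9 + h²) + h)) = h + 1/(h + √(-9 + h + h²)))
F(-2237) - 1*3131863 = (1 + (-2237)² - 2237*√(-9 - 2237 + (-2237)²))/(-2237 + √(-9 - 2237 + (-2237)²)) - 1*3131863 = (1 + 5004169 - 2237*√(-9 - 2237 + 5004169))/(-2237 + √(-9 - 2237 + 5004169)) - 3131863 = (1 + 5004169 - 2237*√5001923)/(-2237 + √5001923) - 3131863 = (5004170 - 2237*√5001923)/(-2237 + √5001923) - 3131863 = -3131863 + (5004170 - 2237*√5001923)/(-2237 + √5001923)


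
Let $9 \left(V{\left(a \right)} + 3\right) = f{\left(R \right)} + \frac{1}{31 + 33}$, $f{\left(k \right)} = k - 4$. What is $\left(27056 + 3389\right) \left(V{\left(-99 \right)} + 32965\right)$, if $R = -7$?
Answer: $\frac{578010777005}{576} \approx 1.0035 \cdot 10^{9}$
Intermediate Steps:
$f{\left(k \right)} = -4 + k$ ($f{\left(k \right)} = k - 4 = -4 + k$)
$V{\left(a \right)} = - \frac{2431}{576}$ ($V{\left(a \right)} = -3 + \frac{\left(-4 - 7\right) + \frac{1}{31 + 33}}{9} = -3 + \frac{-11 + \frac{1}{64}}{9} = -3 + \frac{1}{9} \left(- \frac{703}{64}\right) = -3 - \frac{703}{576} = - \frac{2431}{576}$)
$\left(27056 + 3389\right) \left(V{\left(-99 \right)} + 32965\right) = \left(27056 + 3389\right) \left(- \frac{2431}{576} + 32965\right) = 30445 \cdot \frac{18985409}{576} = \frac{578010777005}{576}$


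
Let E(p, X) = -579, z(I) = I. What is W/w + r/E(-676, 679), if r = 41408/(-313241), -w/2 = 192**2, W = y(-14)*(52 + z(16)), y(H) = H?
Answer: 7321411423/557158007808 ≈ 0.013141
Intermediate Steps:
W = -952 (W = -14*(52 + 16) = -14*68 = -952)
w = -73728 (w = -2*192**2 = -2*36864 = -73728)
r = -41408/313241 (r = 41408*(-1/313241) = -41408/313241 ≈ -0.13219)
W/w + r/E(-676, 679) = -952/(-73728) - 41408/313241/(-579) = -952*(-1/73728) - 41408/313241*(-1/579) = 119/9216 + 41408/181366539 = 7321411423/557158007808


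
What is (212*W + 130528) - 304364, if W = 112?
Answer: -150092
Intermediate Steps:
(212*W + 130528) - 304364 = (212*112 + 130528) - 304364 = (23744 + 130528) - 304364 = 154272 - 304364 = -150092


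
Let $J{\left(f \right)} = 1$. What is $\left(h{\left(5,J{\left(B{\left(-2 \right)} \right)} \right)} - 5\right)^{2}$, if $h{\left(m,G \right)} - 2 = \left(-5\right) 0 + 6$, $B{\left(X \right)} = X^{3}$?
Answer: $9$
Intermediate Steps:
$h{\left(m,G \right)} = 8$ ($h{\left(m,G \right)} = 2 + \left(\left(-5\right) 0 + 6\right) = 2 + \left(0 + 6\right) = 2 + 6 = 8$)
$\left(h{\left(5,J{\left(B{\left(-2 \right)} \right)} \right)} - 5\right)^{2} = \left(8 - 5\right)^{2} = 3^{2} = 9$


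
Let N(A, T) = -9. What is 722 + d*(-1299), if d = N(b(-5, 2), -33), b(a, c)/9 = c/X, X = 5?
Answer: 12413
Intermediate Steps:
b(a, c) = 9*c/5 (b(a, c) = 9*(c/5) = 9*c/5)
d = -9
722 + d*(-1299) = 722 - 9*(-1299) = 722 + 11691 = 12413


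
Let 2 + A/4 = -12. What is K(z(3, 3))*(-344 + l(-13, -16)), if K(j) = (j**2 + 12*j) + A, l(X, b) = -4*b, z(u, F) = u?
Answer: 3080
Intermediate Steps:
A = -56 (A = -8 + 4*(-12) = -8 - 48 = -56)
K(j) = -56 + j**2 + 12*j (K(j) = (j**2 + 12*j) - 56 = -56 + j**2 + 12*j)
K(z(3, 3))*(-344 + l(-13, -16)) = (-56 + 3**2 + 12*3)*(-344 - 4*(-16)) = (-56 + 9 + 36)*(-344 + 64) = -11*(-280) = 3080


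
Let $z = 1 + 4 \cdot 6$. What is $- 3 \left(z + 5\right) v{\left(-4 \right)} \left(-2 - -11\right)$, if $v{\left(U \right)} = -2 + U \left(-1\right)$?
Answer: $-1620$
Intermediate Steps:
$v{\left(U \right)} = -2 - U$
$z = 25$ ($z = 1 + 24 = 25$)
$- 3 \left(z + 5\right) v{\left(-4 \right)} \left(-2 - -11\right) = - 3 \left(25 + 5\right) \left(-2 - -4\right) \left(-2 - -11\right) = \left(-3\right) 30 \left(-2 + 4\right) \left(-2 + 11\right) = \left(-90\right) 2 \cdot 9 = \left(-180\right) 9 = -1620$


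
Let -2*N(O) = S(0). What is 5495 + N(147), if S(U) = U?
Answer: 5495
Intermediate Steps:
N(O) = 0 (N(O) = -½*0 = 0)
5495 + N(147) = 5495 + 0 = 5495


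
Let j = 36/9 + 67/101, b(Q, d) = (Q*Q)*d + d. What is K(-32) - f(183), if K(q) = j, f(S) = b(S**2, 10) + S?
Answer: -1132728271232/101 ≈ -1.1215e+10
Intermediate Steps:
b(Q, d) = d + d*Q**2 (b(Q, d) = Q**2*d + d = d*Q**2 + d = d + d*Q**2)
j = 471/101 (j = 36*(1/9) + 67*(1/101) = 4 + 67/101 = 471/101 ≈ 4.6634)
f(S) = 10 + S + 10*S**4 (f(S) = 10*(1 + (S**2)**2) + S = 10*(1 + S**4) + S = (10 + 10*S**4) + S = 10 + S + 10*S**4)
K(q) = 471/101
K(-32) - f(183) = 471/101 - (10 + 183 + 10*183**4) = 471/101 - (10 + 183 + 10*1121513121) = 471/101 - (10 + 183 + 11215131210) = 471/101 - 1*11215131403 = 471/101 - 11215131403 = -1132728271232/101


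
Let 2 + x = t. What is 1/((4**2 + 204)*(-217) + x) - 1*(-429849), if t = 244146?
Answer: 84424062997/196404 ≈ 4.2985e+5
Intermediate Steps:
x = 244144 (x = -2 + 244146 = 244144)
1/((4**2 + 204)*(-217) + x) - 1*(-429849) = 1/((4**2 + 204)*(-217) + 244144) - 1*(-429849) = 1/((16 + 204)*(-217) + 244144) + 429849 = 1/(220*(-217) + 244144) + 429849 = 1/(-47740 + 244144) + 429849 = 1/196404 + 429849 = 84424062997/196404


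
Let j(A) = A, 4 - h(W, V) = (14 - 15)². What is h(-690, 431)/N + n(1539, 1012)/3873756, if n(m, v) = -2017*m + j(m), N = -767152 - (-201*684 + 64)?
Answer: -162819436503/203285676116 ≈ -0.80094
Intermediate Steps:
h(W, V) = 3 (h(W, V) = 4 - (14 - 15)² = 4 - 1*(-1)² = 4 - 1*1 = 4 - 1 = 3)
N = -629732 (N = -767152 - (-137484 + 64) = -767152 - 1*(-137420) = -767152 + 137420 = -629732)
n(m, v) = -2016*m (n(m, v) = -2017*m + m = -2016*m)
h(-690, 431)/N + n(1539, 1012)/3873756 = 3/(-629732) - 2016*1539/3873756 = 3*(-1/629732) - 3102624*1/3873756 = -3/629732 - 258552/322813 = -162819436503/203285676116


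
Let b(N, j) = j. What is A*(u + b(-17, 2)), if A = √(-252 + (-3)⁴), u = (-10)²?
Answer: 306*I*√19 ≈ 1333.8*I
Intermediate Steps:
u = 100
A = 3*I*√19 (A = √(-252 + 81) = √(-171) = 3*I*√19 ≈ 13.077*I)
A*(u + b(-17, 2)) = (3*I*√19)*(100 + 2) = (3*I*√19)*102 = 306*I*√19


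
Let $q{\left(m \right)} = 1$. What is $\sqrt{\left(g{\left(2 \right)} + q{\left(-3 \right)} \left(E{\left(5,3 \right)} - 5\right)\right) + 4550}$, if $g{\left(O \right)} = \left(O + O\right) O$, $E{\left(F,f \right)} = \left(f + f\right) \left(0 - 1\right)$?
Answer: $\sqrt{4547} \approx 67.431$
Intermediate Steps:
$E{\left(F,f \right)} = - 2 f$ ($E{\left(F,f \right)} = 2 f \left(-1\right) = - 2 f$)
$g{\left(O \right)} = 2 O^{2}$ ($g{\left(O \right)} = 2 O O = 2 O^{2}$)
$\sqrt{\left(g{\left(2 \right)} + q{\left(-3 \right)} \left(E{\left(5,3 \right)} - 5\right)\right) + 4550} = \sqrt{\left(2 \cdot 2^{2} + 1 \left(\left(-2\right) 3 - 5\right)\right) + 4550} = \sqrt{\left(2 \cdot 4 + 1 \left(-6 - 5\right)\right) + 4550} = \sqrt{\left(8 + 1 \left(-11\right)\right) + 4550} = \sqrt{\left(8 - 11\right) + 4550} = \sqrt{-3 + 4550} = \sqrt{4547}$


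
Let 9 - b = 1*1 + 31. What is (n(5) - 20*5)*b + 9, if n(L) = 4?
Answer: 2217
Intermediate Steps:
b = -23 (b = 9 - (1*1 + 31) = 9 - (1 + 31) = 9 - 1*32 = 9 - 32 = -23)
(n(5) - 20*5)*b + 9 = (4 - 20*5)*(-23) + 9 = (4 - 5*20)*(-23) + 9 = (4 - 100)*(-23) + 9 = -96*(-23) + 9 = 2208 + 9 = 2217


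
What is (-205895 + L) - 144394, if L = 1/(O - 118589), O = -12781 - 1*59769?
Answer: -66953889172/191139 ≈ -3.5029e+5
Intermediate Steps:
O = -72550 (O = -12781 - 59769 = -72550)
L = -1/191139 (L = 1/(-72550 - 118589) = 1/(-191139) = -1/191139 ≈ -5.2318e-6)
(-205895 + L) - 144394 = (-205895 - 1/191139) - 144394 = -39354564406/191139 - 144394 = -66953889172/191139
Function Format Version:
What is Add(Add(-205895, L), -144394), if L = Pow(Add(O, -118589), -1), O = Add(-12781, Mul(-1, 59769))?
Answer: Rational(-66953889172, 191139) ≈ -3.5029e+5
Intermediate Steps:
O = -72550 (O = Add(-12781, -59769) = -72550)
L = Rational(-1, 191139) (L = Pow(Add(-72550, -118589), -1) = Pow(-191139, -1) = Rational(-1, 191139) ≈ -5.2318e-6)
Add(Add(-205895, L), -144394) = Add(Add(-205895, Rational(-1, 191139)), -144394) = Add(Rational(-39354564406, 191139), -144394) = Rational(-66953889172, 191139)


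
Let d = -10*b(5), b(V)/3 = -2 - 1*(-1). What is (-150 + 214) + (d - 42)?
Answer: 52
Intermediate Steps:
b(V) = -3 (b(V) = 3*(-2 - 1*(-1)) = 3*(-2 + 1) = 3*(-1) = -3)
d = 30 (d = -10*(-3) = 30)
(-150 + 214) + (d - 42) = (-150 + 214) + (30 - 42) = 64 - 12 = 52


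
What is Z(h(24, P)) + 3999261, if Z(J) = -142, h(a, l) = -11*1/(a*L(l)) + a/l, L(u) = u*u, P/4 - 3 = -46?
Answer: 3999119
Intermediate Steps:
P = -172 (P = 12 + 4*(-46) = 12 - 184 = -172)
L(u) = u²
h(a, l) = a/l - 11/(a*l²) (h(a, l) = -11*1/(a*l²) + a/l = -11/(a*l²) + a/l = a/l - 11/(a*l²))
Z(h(24, P)) + 3999261 = -142 + 3999261 = 3999119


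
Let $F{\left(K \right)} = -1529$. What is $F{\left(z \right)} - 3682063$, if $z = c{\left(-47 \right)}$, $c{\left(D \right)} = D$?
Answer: $-3683592$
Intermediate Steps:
$z = -47$
$F{\left(z \right)} - 3682063 = -1529 - 3682063 = -3683592$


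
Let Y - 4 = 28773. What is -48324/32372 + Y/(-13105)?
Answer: -391213766/106058765 ≈ -3.6887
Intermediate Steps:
Y = 28777 (Y = 4 + 28773 = 28777)
-48324/32372 + Y/(-13105) = -48324/32372 + 28777/(-13105) = -48324*1/32372 + 28777*(-1/13105) = -12081/8093 - 28777/13105 = -391213766/106058765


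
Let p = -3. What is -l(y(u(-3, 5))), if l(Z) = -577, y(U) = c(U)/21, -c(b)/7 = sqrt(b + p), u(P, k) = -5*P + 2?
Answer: 577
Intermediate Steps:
u(P, k) = 2 - 5*P
c(b) = -7*sqrt(-3 + b) (c(b) = -7*sqrt(b - 3) = -7*sqrt(-3 + b))
y(U) = -sqrt(-3 + U)/3 (y(U) = -7*sqrt(-3 + U)/21 = -7*sqrt(-3 + U)*(1/21) = -sqrt(-3 + U)/3)
-l(y(u(-3, 5))) = -1*(-577) = 577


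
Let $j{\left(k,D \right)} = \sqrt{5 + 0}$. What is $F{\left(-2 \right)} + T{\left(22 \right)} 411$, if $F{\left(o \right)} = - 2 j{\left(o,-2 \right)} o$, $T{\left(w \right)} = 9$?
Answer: $3699 + 4 \sqrt{5} \approx 3707.9$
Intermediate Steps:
$j{\left(k,D \right)} = \sqrt{5}$
$F{\left(o \right)} = - 2 o \sqrt{5}$ ($F{\left(o \right)} = - 2 \sqrt{5} o = - 2 o \sqrt{5}$)
$F{\left(-2 \right)} + T{\left(22 \right)} 411 = \left(-2\right) \left(-2\right) \sqrt{5} + 9 \cdot 411 = 4 \sqrt{5} + 3699 = 3699 + 4 \sqrt{5}$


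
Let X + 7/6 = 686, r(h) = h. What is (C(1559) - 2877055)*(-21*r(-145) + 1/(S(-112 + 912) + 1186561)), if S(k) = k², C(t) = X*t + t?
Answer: -2742270164494685/498153 ≈ -5.5049e+9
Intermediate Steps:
X = 4109/6 (X = -7/6 + 686 = 4109/6 ≈ 684.83)
C(t) = 4115*t/6 (C(t) = 4109*t/6 + t = 4115*t/6)
(C(1559) - 2877055)*(-21*r(-145) + 1/(S(-112 + 912) + 1186561)) = ((4115/6)*1559 - 2877055)*(-21*(-145) + 1/((-112 + 912)² + 1186561)) = (6415285/6 - 2877055)*(3045 + 1/(800² + 1186561)) = -10847045*(3045 + 1/(640000 + 1186561))/6 = -10847045*(3045 + 1/1826561)/6 = -10847045/6*5561878246/1826561 = -2742270164494685/498153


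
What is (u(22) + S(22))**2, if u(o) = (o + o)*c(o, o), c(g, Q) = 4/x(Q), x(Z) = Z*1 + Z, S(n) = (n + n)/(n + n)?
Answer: 25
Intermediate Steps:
S(n) = 1 (S(n) = (2*n)/((2*n)) = (2*n)*(1/(2*n)) = 1)
x(Z) = 2*Z (x(Z) = Z + Z = 2*Z)
c(g, Q) = 2/Q (c(g, Q) = 4/((2*Q)) = 4*(1/(2*Q)) = 2/Q)
u(o) = 4 (u(o) = (o + o)*(2/o) = (2*o)*(2/o) = 4)
(u(22) + S(22))**2 = (4 + 1)**2 = 5**2 = 25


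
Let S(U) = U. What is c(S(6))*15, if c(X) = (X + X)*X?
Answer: 1080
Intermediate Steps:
c(X) = 2*X**2 (c(X) = (2*X)*X = 2*X**2)
c(S(6))*15 = (2*6**2)*15 = (2*36)*15 = 72*15 = 1080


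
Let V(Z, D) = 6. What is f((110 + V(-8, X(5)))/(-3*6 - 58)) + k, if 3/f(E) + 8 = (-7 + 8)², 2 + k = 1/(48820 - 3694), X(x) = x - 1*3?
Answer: -767135/315882 ≈ -2.4286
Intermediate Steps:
X(x) = -3 + x (X(x) = x - 3 = -3 + x)
k = -90251/45126 (k = -2 + 1/(48820 - 3694) = -2 + 1/45126 = -90251/45126 ≈ -2.0000)
f(E) = -3/7 (f(E) = 3/(-8 + (-7 + 8)²) = 3/(-8 + 1²) = 3/(-8 + 1) = 3/(-7) = 3*(-⅐) = -3/7)
f((110 + V(-8, X(5)))/(-3*6 - 58)) + k = -3/7 - 90251/45126 = -767135/315882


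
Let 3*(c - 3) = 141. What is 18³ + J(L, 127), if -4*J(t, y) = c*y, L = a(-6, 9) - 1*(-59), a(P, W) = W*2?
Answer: 8489/2 ≈ 4244.5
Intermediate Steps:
c = 50 (c = 3 + (⅓)*141 = 3 + 47 = 50)
a(P, W) = 2*W
L = 77 (L = 2*9 - 1*(-59) = 18 + 59 = 77)
J(t, y) = -25*y/2
18³ + J(L, 127) = 18³ - 25/2*127 = 5832 - 3175/2 = 8489/2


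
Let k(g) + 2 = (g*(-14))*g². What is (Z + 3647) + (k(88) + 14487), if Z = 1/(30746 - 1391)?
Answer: -279532282979/29355 ≈ -9.5225e+6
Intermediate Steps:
k(g) = -2 - 14*g³ (k(g) = -2 + (g*(-14))*g² = -2 + (-14*g)*g² = -2 - 14*g³)
Z = 1/29355 ≈ 3.4066e-5
(Z + 3647) + (k(88) + 14487) = (1/29355 + 3647) + ((-2 - 14*88³) + 14487) = 107057686/29355 + ((-2 - 14*681472) + 14487) = 107057686/29355 + ((-2 - 9540608) + 14487) = 107057686/29355 + (-9540610 + 14487) = 107057686/29355 - 9526123 = -279532282979/29355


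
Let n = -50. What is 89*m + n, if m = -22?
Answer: -2008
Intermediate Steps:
89*m + n = 89*(-22) - 50 = -1958 - 50 = -2008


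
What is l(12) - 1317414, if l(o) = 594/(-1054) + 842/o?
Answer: -4165442983/3162 ≈ -1.3173e+6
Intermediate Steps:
l(o) = -297/527 + 842/o (l(o) = 594*(-1/1054) + 842/o = -297/527 + 842/o)
l(12) - 1317414 = (-297/527 + 842/12) - 1317414 = (-297/527 + 842*(1/12)) - 1317414 = (-297/527 + 421/6) - 1317414 = 220085/3162 - 1317414 = -4165442983/3162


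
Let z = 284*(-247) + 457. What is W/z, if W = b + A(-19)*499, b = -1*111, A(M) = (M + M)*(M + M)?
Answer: -720445/69691 ≈ -10.338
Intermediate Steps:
A(M) = 4*M**2 (A(M) = (2*M)*(2*M) = 4*M**2)
z = -69691 (z = -70148 + 457 = -69691)
b = -111
W = 720445 (W = -111 + (4*(-19)**2)*499 = -111 + (4*361)*499 = -111 + 1444*499 = -111 + 720556 = 720445)
W/z = 720445/(-69691) = 720445*(-1/69691) = -720445/69691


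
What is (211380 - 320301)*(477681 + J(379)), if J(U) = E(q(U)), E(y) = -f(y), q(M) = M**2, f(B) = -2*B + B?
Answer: -67675013562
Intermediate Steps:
f(B) = -B
E(y) = y (E(y) = -(-1)*y = y)
J(U) = U**2
(211380 - 320301)*(477681 + J(379)) = (211380 - 320301)*(477681 + 379**2) = -108921*(477681 + 143641) = -108921*621322 = -67675013562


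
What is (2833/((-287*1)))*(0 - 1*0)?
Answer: 0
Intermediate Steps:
(2833/((-287*1)))*(0 - 1*0) = (2833/(-287))*(0 + 0) = (2833*(-1/287))*0 = -2833/287*0 = 0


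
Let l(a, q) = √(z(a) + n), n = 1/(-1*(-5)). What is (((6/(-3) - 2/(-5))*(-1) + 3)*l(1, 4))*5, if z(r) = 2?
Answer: 23*√55/5 ≈ 34.115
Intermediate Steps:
n = ⅕ (n = 1/5 = ⅕ ≈ 0.20000)
l(a, q) = √55/5 (l(a, q) = √(2 + ⅕) = √(11/5) = √55/5)
(((6/(-3) - 2/(-5))*(-1) + 3)*l(1, 4))*5 = (((6/(-3) - 2/(-5))*(-1) + 3)*(√55/5))*5 = (((6*(-⅓) - 2*(-⅕))*(-1) + 3)*(√55/5))*5 = (((-2 + ⅖)*(-1) + 3)*(√55/5))*5 = ((-8/5*(-1) + 3)*(√55/5))*5 = ((8/5 + 3)*(√55/5))*5 = (23*(√55/5)/5)*5 = (23*√55/25)*5 = 23*√55/5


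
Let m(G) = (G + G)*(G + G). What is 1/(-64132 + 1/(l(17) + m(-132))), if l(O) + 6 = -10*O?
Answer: -69520/4458456639 ≈ -1.5593e-5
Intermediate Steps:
m(G) = 4*G**2 (m(G) = (2*G)*(2*G) = 4*G**2)
l(O) = -6 - 10*O
1/(-64132 + 1/(l(17) + m(-132))) = 1/(-64132 + 1/((-6 - 10*17) + 4*(-132)**2)) = 1/(-64132 + 1/((-6 - 170) + 4*17424)) = 1/(-64132 + 1/(-176 + 69696)) = 1/(-64132 + 1/69520) = 1/(-4458456639/69520) = -69520/4458456639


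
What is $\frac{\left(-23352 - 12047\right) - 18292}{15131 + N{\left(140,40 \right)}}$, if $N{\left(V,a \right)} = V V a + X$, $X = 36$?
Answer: $- \frac{17897}{266389} \approx -0.067184$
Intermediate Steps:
$N{\left(V,a \right)} = 36 + a V^{2}$ ($N{\left(V,a \right)} = V V a + 36 = V^{2} a + 36 = a V^{2} + 36 = 36 + a V^{2}$)
$\frac{\left(-23352 - 12047\right) - 18292}{15131 + N{\left(140,40 \right)}} = \frac{\left(-23352 - 12047\right) - 18292}{15131 + \left(36 + 40 \cdot 140^{2}\right)} = \frac{-35399 - 18292}{15131 + \left(36 + 40 \cdot 19600\right)} = - \frac{53691}{15131 + \left(36 + 784000\right)} = - \frac{53691}{15131 + 784036} = - \frac{53691}{799167} = \left(-53691\right) \frac{1}{799167} = - \frac{17897}{266389}$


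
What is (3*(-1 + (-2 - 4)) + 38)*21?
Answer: 357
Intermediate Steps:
(3*(-1 + (-2 - 4)) + 38)*21 = (3*(-1 - 6) + 38)*21 = (3*(-7) + 38)*21 = (-21 + 38)*21 = 17*21 = 357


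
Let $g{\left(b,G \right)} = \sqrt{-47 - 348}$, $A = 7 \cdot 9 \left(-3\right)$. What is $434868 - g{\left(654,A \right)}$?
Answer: $434868 - i \sqrt{395} \approx 4.3487 \cdot 10^{5} - 19.875 i$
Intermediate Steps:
$A = -189$ ($A = 63 \left(-3\right) = -189$)
$g{\left(b,G \right)} = i \sqrt{395}$ ($g{\left(b,G \right)} = \sqrt{-395} = i \sqrt{395}$)
$434868 - g{\left(654,A \right)} = 434868 - i \sqrt{395}$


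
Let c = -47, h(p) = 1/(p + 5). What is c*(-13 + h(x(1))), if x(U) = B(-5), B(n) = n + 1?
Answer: 564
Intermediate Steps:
B(n) = 1 + n
x(U) = -4 (x(U) = 1 - 5 = -4)
h(p) = 1/(5 + p)
c*(-13 + h(x(1))) = -47*(-13 + 1/(5 - 4)) = -47*(-13 + 1/1) = -47*(-13 + 1) = -47*(-12) = 564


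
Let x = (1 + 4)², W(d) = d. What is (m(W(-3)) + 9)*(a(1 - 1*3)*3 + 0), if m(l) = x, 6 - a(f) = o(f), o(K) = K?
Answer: 816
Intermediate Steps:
a(f) = 6 - f
x = 25 (x = 5² = 25)
m(l) = 25
(m(W(-3)) + 9)*(a(1 - 1*3)*3 + 0) = (25 + 9)*((6 - (1 - 1*3))*3 + 0) = 34*((6 - (1 - 3))*3 + 0) = 34*((6 - 1*(-2))*3 + 0) = 34*((6 + 2)*3 + 0) = 34*(8*3 + 0) = 34*(24 + 0) = 34*24 = 816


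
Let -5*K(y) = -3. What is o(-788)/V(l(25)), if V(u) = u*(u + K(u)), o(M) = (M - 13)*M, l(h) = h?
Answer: 157797/160 ≈ 986.23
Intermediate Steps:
o(M) = M*(-13 + M) (o(M) = (-13 + M)*M = M*(-13 + M))
K(y) = 3/5 (K(y) = -1/5*(-3) = 3/5)
V(u) = u*(3/5 + u) (V(u) = u*(u + 3/5) = u*(3/5 + u))
o(-788)/V(l(25)) = (-788*(-13 - 788))/(((1/5)*25*(3 + 5*25))) = (-788*(-801))/(((1/5)*25*(3 + 125))) = 631188/(((1/5)*25*128)) = 631188/640 = 631188*(1/640) = 157797/160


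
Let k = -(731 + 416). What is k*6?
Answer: -6882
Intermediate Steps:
k = -1147 (k = -1*1147 = -1147)
k*6 = -1147*6 = -6882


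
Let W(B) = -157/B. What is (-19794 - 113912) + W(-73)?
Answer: -9760381/73 ≈ -1.3370e+5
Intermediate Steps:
(-19794 - 113912) + W(-73) = (-19794 - 113912) - 157/(-73) = -133706 - 157*(-1/73) = -133706 + 157/73 = -9760381/73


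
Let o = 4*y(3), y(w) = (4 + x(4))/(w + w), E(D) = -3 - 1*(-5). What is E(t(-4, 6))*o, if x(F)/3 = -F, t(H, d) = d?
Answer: -32/3 ≈ -10.667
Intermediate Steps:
E(D) = 2 (E(D) = -3 + 5 = 2)
x(F) = -3*F (x(F) = 3*(-F) = -3*F)
y(w) = -4/w (y(w) = (4 - 3*4)/(w + w) = (4 - 12)/((2*w)) = -4/w)
o = -16/3 (o = 4*(-4/3) = -16/3 ≈ -5.3333)
E(t(-4, 6))*o = 2*(-16/3) = -32/3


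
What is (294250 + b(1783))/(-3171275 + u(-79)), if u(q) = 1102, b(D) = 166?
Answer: -294416/3170173 ≈ -0.092871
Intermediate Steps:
(294250 + b(1783))/(-3171275 + u(-79)) = (294250 + 166)/(-3171275 + 1102) = 294416/(-3170173) = 294416*(-1/3170173) = -294416/3170173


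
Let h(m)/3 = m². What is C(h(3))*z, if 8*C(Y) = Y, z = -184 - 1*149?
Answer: -8991/8 ≈ -1123.9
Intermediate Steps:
h(m) = 3*m²
z = -333 (z = -184 - 149 = -333)
C(Y) = Y/8
C(h(3))*z = ((3*3²)/8)*(-333) = ((3*9)/8)*(-333) = ((⅛)*27)*(-333) = (27/8)*(-333) = -8991/8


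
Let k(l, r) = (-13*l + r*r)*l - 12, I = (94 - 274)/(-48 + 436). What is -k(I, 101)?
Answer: 44666598/9409 ≈ 4747.2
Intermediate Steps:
I = -45/97 (I = -180/388 = -180*1/388 = -45/97 ≈ -0.46392)
k(l, r) = -12 + l*(r**2 - 13*l) (k(l, r) = (-13*l + r**2)*l - 12 = (r**2 - 13*l)*l - 12 = l*(r**2 - 13*l) - 12 = -12 + l*(r**2 - 13*l))
-k(I, 101) = -(-12 - 13*(-45/97)**2 - 45/97*101**2) = -(-12 - 13*2025/9409 - 45/97*10201) = -(-12 - 26325/9409 - 459045/97) = -1*(-44666598/9409) = 44666598/9409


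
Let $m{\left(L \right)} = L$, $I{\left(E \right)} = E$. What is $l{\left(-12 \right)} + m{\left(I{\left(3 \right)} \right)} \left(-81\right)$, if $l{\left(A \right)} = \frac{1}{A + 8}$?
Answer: $- \frac{973}{4} \approx -243.25$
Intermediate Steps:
$l{\left(A \right)} = \frac{1}{8 + A}$
$l{\left(-12 \right)} + m{\left(I{\left(3 \right)} \right)} \left(-81\right) = \frac{1}{8 - 12} + 3 \left(-81\right) = \frac{1}{-4} - 243 = - \frac{1}{4} - 243 = - \frac{973}{4}$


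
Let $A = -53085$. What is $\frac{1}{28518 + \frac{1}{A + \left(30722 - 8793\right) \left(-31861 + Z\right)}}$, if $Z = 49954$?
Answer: $\frac{396708312}{11313327641617} \approx 3.5066 \cdot 10^{-5}$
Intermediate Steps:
$\frac{1}{28518 + \frac{1}{A + \left(30722 - 8793\right) \left(-31861 + Z\right)}} = \frac{1}{28518 + \frac{1}{-53085 + \left(30722 - 8793\right) \left(-31861 + 49954\right)}} = \frac{1}{28518 + \frac{1}{-53085 + 21929 \cdot 18093}} = \frac{1}{28518 + \frac{1}{-53085 + 396761397}} = \frac{1}{28518 + \frac{1}{396708312}} = \frac{1}{\frac{11313327641617}{396708312}} = \frac{396708312}{11313327641617}$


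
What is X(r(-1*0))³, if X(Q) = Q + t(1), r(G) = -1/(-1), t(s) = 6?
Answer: 343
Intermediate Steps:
r(G) = 1 (r(G) = -1*(-1) = 1)
X(Q) = 6 + Q (X(Q) = Q + 6 = 6 + Q)
X(r(-1*0))³ = (6 + 1)³ = 7³ = 343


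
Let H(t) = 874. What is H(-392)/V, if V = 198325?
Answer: 874/198325 ≈ 0.0044069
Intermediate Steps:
H(-392)/V = 874/198325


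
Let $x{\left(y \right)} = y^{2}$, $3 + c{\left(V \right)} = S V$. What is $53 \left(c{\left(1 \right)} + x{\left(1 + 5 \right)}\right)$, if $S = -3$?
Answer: $1590$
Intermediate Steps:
$c{\left(V \right)} = -3 - 3 V$
$53 \left(c{\left(1 \right)} + x{\left(1 + 5 \right)}\right) = 53 \left(\left(-3 - 3\right) + \left(1 + 5\right)^{2}\right) = 53 \left(\left(-3 - 3\right) + 6^{2}\right) = 53 \left(-6 + 36\right) = 53 \cdot 30 = 1590$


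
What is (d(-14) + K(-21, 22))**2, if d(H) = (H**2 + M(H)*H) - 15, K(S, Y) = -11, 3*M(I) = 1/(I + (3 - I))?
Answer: 2298256/81 ≈ 28374.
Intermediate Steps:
M(I) = 1/9 (M(I) = 1/(3*(I + (3 - I))) = (1/3)/3 = (1/3)*(1/3) = 1/9)
d(H) = -15 + H**2 + H/9 (d(H) = (H**2 + H/9) - 15 = -15 + H**2 + H/9)
(d(-14) + K(-21, 22))**2 = ((-15 + (-14)**2 + (1/9)*(-14)) - 11)**2 = ((-15 + 196 - 14/9) - 11)**2 = (1615/9 - 11)**2 = (1516/9)**2 = 2298256/81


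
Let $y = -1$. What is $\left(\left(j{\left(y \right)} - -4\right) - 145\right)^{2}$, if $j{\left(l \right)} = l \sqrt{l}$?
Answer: $\left(141 + i\right)^{2} \approx 19880.0 + 282.0 i$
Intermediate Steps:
$j{\left(l \right)} = l^{\frac{3}{2}}$
$\left(\left(j{\left(y \right)} - -4\right) - 145\right)^{2} = \left(\left(\left(-1\right)^{\frac{3}{2}} - -4\right) - 145\right)^{2} = \left(\left(- i + 4\right) - 145\right)^{2} = \left(\left(4 - i\right) - 145\right)^{2} = \left(-141 - i\right)^{2}$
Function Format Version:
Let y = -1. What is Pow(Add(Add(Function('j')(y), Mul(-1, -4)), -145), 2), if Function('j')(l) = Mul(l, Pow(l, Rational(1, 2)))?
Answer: Pow(Add(141, I), 2) ≈ Add(19880., Mul(282.0, I))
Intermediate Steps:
Function('j')(l) = Pow(l, Rational(3, 2))
Pow(Add(Add(Function('j')(y), Mul(-1, -4)), -145), 2) = Pow(Add(Add(Pow(-1, Rational(3, 2)), Mul(-1, -4)), -145), 2) = Pow(Add(Add(Mul(-1, I), 4), -145), 2) = Pow(Add(Add(4, Mul(-1, I)), -145), 2) = Pow(Add(-141, Mul(-1, I)), 2)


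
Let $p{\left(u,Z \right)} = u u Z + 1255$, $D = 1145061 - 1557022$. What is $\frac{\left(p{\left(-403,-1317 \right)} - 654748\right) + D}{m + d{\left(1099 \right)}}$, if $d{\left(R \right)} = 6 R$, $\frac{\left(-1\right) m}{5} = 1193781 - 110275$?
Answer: $\frac{214958107}{5410936} \approx 39.727$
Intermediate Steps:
$D = -411961$
$m = -5417530$ ($m = - 5 \left(1193781 - 110275\right) = \left(-5\right) 1083506 = -5417530$)
$p{\left(u,Z \right)} = 1255 + Z u^{2}$ ($p{\left(u,Z \right)} = u^{2} Z + 1255 = Z u^{2} + 1255 = 1255 + Z u^{2}$)
$\frac{\left(p{\left(-403,-1317 \right)} - 654748\right) + D}{m + d{\left(1099 \right)}} = \frac{\left(\left(1255 - 1317 \left(-403\right)^{2}\right) - 654748\right) - 411961}{-5417530 + 6 \cdot 1099} = \frac{\left(\left(1255 - 213892653\right) - 654748\right) - 411961}{-5417530 + 6594} = \frac{\left(\left(1255 - 213892653\right) - 654748\right) - 411961}{-5410936} = \left(\left(-213891398 - 654748\right) - 411961\right) \left(- \frac{1}{5410936}\right) = \left(-214546146 - 411961\right) \left(- \frac{1}{5410936}\right) = \left(-214958107\right) \left(- \frac{1}{5410936}\right) = \frac{214958107}{5410936}$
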